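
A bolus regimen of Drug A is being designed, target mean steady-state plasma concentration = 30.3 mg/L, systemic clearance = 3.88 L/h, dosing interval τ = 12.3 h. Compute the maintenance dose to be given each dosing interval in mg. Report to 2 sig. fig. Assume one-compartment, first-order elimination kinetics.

At steady state, Dose/τ = Css × CL.
Dose = Css × CL × τ = 30.3 × 3.880 × 12.3 = 1446 mg

1400 mg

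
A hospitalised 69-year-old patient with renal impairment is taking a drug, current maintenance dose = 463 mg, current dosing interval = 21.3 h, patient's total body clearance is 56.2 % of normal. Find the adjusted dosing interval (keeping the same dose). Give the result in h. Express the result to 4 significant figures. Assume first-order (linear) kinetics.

37.90 h

To keep the same average steady-state level, dosing rate must scale with clearance.
CL ratio = 56.2 / 100 = 0.5620
New interval (same dose) = 21.3 / 0.5620 = 37.90 h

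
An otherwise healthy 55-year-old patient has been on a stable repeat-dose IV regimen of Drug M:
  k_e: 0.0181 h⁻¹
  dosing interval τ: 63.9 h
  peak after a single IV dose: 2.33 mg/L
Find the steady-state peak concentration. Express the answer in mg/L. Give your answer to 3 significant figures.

3.40 mg/L

e^(−kτ) = e^(−0.01810 × 63.9) = 0.3146
Accumulation ratio R = 1 / (1 − e^(−kτ)) = 1 / (1 − 0.3146) = 1.459
Steady-state peak = C₀ × R = 2.33 × 1.459 = 3.399 mg/L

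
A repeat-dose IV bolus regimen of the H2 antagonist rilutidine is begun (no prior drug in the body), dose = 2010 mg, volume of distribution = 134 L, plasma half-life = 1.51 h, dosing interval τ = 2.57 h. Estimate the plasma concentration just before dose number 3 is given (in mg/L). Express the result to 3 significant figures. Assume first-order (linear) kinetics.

C₀ per dose = Dose / Vd = 2010 / 134 = 15.00 mg/L
k = ln2 / t½ = 0.693147 / 1.51 = 0.4590 h⁻¹
Fraction remaining after one interval: r = e^(−kτ) = e^(−0.4590 × 2.57) = 0.3074
Before dose 3, 2 doses have been given (aged 1τ, 2τ).
C_trough = C₀ × (r + r²) = 15.00 × (0.3074 + 0.09449) = 6.028 mg/L

6.03 mg/L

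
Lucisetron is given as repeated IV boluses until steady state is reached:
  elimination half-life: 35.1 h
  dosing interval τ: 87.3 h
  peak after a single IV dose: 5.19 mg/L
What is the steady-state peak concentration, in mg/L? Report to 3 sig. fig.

k = ln2 / t½ = 0.693147 / 35.1 = 0.01975 h⁻¹
e^(−kτ) = e^(−0.01975 × 87.3) = 0.1783
Accumulation ratio R = 1 / (1 − e^(−kτ)) = 1 / (1 − 0.1783) = 1.217
Steady-state peak = C₀ × R = 5.19 × 1.217 = 6.316 mg/L

6.32 mg/L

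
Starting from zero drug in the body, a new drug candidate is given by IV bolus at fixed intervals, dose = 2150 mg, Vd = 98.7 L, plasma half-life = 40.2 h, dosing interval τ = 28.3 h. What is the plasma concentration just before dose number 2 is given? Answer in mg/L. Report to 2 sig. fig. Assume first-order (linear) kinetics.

C₀ per dose = Dose / Vd = 2150 / 98.7 = 21.78 mg/L
k = ln2 / t½ = 0.693147 / 40.2 = 0.01724 h⁻¹
Fraction remaining after one interval: r = e^(−kτ) = e^(−0.01724 × 28.3) = 0.6139
Before dose 2, 1 dose has been given (aged 1τ).
C_trough = C₀ × r = 21.78 × 0.6139 = 13.37 mg/L

13 mg/L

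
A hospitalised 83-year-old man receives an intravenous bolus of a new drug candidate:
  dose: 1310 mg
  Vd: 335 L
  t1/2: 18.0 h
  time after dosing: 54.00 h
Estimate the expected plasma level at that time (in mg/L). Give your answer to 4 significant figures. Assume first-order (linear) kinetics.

C₀ = Dose / Vd = 1310 / 335 = 3.910 mg/L
k = ln2 / t½ = 0.693147 / 18.0 = 0.03851 h⁻¹
t / t½ = 54.00 / 18.0 = 3 half-lives
C = C₀ × (1/2)^3 = 3.910 × 0.1250 = 0.4888 mg/L

0.4888 mg/L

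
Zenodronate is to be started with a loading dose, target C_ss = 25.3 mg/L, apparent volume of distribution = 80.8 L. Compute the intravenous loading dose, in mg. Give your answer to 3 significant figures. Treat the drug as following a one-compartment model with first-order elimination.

2040 mg

LD = Css × Vd = 25.3 × 80.8 = 2044 mg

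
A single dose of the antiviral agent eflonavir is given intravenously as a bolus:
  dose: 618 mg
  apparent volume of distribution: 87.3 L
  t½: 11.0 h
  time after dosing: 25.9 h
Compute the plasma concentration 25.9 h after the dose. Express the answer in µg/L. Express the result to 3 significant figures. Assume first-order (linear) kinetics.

C₀ = Dose / Vd = 618.0 / 87.3 = 7.079 mg/L
k = ln2 / t½ = 0.693147 / 11.0 = 0.06301 h⁻¹
C = C₀ · e^(−k·t) = 7.079 × e^(−0.06301 × 25.9)
  = 7.079 × 0.1955 = 1.384 mg/L
Convert: 1.384 mg/L × 1000 = 1384 µg/L

1380 µg/L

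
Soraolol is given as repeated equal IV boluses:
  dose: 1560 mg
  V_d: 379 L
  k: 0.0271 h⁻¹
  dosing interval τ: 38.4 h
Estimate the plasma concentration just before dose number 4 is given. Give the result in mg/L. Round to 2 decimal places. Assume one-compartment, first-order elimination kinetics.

2.15 mg/L

C₀ per dose = Dose / Vd = 1560 / 379 = 4.116 mg/L
Fraction remaining after one interval: r = e^(−kτ) = e^(−0.02710 × 38.4) = 0.3532
Before dose 4, 3 doses have been given (aged 1τ, 2τ, 3τ).
C_trough = C₀ × (r + r² + … + r^3) = C₀ × r(1−r^3)/(1−r)
        = 4.116 × 0.3532 × (1 − 0.04406) / (1 − 0.3532) = 2.149 mg/L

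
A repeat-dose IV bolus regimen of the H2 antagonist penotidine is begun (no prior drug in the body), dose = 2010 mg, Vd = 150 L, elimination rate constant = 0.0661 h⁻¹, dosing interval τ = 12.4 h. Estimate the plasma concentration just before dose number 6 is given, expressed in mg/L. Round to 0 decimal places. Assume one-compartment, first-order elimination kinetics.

10 mg/L

C₀ per dose = Dose / Vd = 2010 / 150 = 13.40 mg/L
Fraction remaining after one interval: r = e^(−kτ) = e^(−0.06610 × 12.4) = 0.4406
Before dose 6, 5 doses have been given (aged 1τ, 2τ, 3τ, 4τ, 5τ).
C_trough = C₀ × (r + r² + … + r^5) = C₀ × r(1−r^5)/(1−r)
        = 13.40 × 0.4406 × (1 − 0.01660) / (1 − 0.4406) = 10.38 mg/L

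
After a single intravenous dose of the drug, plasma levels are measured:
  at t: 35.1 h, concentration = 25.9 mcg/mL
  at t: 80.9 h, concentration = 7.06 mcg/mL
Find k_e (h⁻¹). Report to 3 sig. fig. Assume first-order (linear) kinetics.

k = ln(C₁/C₂) / (t₂ − t₁) = ln(25.9/7.06) / (80.9 − 35.1)
  = 1.300 / 45.80 = 0.02838 h⁻¹

0.0284 h⁻¹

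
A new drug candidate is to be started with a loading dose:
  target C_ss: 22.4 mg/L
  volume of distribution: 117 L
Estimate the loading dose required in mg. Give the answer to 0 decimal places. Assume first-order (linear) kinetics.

LD = Css × Vd = 22.4 × 117 = 2621 mg

2621 mg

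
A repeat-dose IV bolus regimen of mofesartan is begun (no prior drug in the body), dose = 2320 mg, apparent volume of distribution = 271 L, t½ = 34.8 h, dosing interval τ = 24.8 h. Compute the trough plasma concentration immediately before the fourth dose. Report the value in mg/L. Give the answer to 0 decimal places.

10 mg/L

C₀ per dose = Dose / Vd = 2320 / 271 = 8.561 mg/L
k = ln2 / t½ = 0.693147 / 34.8 = 0.01992 h⁻¹
Fraction remaining after one interval: r = e^(−kτ) = e^(−0.01992 × 24.8) = 0.6102
Before dose 4, 3 doses have been given (aged 1τ, 2τ, 3τ).
C_trough = C₀ × (r + r² + … + r^3) = C₀ × r(1−r^3)/(1−r)
        = 8.561 × 0.6102 × (1 − 0.2272) / (1 − 0.6102) = 10.36 mg/L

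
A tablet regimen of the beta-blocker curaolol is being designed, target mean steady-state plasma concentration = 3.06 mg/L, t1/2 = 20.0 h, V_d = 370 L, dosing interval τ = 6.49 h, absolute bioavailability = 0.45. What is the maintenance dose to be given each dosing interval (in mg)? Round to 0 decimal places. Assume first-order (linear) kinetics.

k = ln2 / t½ = 0.693147 / 20.0 = 0.03466 h⁻¹
CL = k × Vd = 0.03466 × 370 = 12.82 L/h
At steady state, F × (Dose/τ) = Css × CL.
Dose = Css × CL × τ / F = 3.06 × 12.82 × 6.49 / 0.45 = 565.8 mg

566 mg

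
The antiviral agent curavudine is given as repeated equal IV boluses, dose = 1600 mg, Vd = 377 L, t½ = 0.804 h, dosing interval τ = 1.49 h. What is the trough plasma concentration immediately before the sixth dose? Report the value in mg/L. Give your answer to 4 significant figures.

C₀ per dose = Dose / Vd = 1600 / 377 = 4.244 mg/L
k = ln2 / t½ = 0.693147 / 0.804 = 0.8621 h⁻¹
Fraction remaining after one interval: r = e^(−kτ) = e^(−0.8621 × 1.49) = 0.2768
Before dose 6, 5 doses have been given (aged 1τ, 2τ, 3τ, 4τ, 5τ).
C_trough = C₀ × (r + r² + … + r^5) = C₀ × r(1−r^5)/(1−r)
        = 4.244 × 0.2768 × (1 − 0.001625) / (1 − 0.2768) = 1.622 mg/L

1.622 mg/L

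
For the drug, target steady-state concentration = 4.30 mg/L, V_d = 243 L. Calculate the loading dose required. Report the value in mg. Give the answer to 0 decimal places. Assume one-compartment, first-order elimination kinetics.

LD = Css × Vd = 4.30 × 243 = 1045 mg

1045 mg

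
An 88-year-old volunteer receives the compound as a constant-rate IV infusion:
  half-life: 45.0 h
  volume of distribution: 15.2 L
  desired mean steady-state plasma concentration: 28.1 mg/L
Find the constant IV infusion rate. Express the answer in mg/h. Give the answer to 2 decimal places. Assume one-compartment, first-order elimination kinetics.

k = ln2 / t½ = 0.693147 / 45.0 = 0.01540 h⁻¹
CL = k × Vd = 0.01540 × 15.2 = 0.2341 L/h
At steady state, infusion rate R₀ = Css × CL = 28.1 × 0.2341 = 6.578 mg/h

6.58 mg/h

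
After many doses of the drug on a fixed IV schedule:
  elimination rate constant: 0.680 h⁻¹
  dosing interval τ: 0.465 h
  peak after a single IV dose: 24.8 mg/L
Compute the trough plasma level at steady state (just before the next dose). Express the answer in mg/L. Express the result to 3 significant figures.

e^(−kτ) = e^(−0.6800 × 0.465) = 0.7289
Accumulation ratio R = 1 / (1 − e^(−kτ)) = 1 / (1 − 0.7289) = 3.689
Steady-state trough = C₀ × R × e^(−kτ) = 24.8 × 3.689 × 0.7289 = 66.69 mg/L

66.7 mg/L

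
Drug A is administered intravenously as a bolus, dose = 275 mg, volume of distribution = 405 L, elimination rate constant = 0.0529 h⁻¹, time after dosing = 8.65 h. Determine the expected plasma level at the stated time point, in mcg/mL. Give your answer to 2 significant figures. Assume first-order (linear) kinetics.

0.43 mcg/mL

C₀ = Dose / Vd = 275.0 / 405 = 0.6790 mg/L
C = C₀ · e^(−k·t) = 0.6790 × e^(−0.05290 × 8.65)
  = 0.6790 × 0.6328 = 0.4297 mg/L
(0.4297 mg/L = 0.4297 mcg/mL)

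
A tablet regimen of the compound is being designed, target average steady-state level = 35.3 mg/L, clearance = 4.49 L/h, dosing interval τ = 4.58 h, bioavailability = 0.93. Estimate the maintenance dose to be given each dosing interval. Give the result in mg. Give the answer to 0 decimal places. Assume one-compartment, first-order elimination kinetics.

781 mg

At steady state, F × (Dose/τ) = Css × CL.
Dose = Css × CL × τ / F = 35.3 × 4.490 × 4.58 / 0.93 = 780.6 mg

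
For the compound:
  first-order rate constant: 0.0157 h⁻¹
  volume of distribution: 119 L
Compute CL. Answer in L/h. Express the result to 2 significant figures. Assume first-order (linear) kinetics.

1.9 L/h

CL = k × Vd = 0.0157 × 119 = 1.868 L/h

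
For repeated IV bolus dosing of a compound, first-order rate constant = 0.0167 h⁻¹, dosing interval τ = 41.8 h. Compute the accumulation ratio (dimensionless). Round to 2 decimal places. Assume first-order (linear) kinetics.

e^(−kτ) = e^(−0.01670 × 41.8) = 0.4975
Accumulation ratio R = 1 / (1 − e^(−kτ)) = 1 / (1 − 0.4975) = 1.990

1.99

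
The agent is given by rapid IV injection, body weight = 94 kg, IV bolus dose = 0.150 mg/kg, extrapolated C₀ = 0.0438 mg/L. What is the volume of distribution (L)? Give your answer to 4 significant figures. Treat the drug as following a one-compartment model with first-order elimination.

321.9 L

Dose = 0.150 × 94 = 14.10 mg
Vd = Dose / C₀ = 14.10 / 0.0438 = 321.9 L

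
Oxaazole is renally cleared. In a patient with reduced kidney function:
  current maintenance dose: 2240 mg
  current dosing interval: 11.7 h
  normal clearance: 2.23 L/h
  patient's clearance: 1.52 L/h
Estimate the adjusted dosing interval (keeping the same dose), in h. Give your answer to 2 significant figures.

17 h

To keep the same average steady-state level, dosing rate must scale with clearance.
CL ratio = 1.52 / 2.23 = 0.6816
New interval (same dose) = 11.7 / 0.6816 = 17.17 h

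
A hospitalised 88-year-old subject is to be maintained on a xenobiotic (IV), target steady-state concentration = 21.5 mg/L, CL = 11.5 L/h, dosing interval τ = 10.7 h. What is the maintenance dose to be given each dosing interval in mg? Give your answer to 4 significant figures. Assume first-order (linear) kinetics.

2646 mg

At steady state, Dose/τ = Css × CL.
Dose = Css × CL × τ = 21.5 × 11.50 × 10.7 = 2646 mg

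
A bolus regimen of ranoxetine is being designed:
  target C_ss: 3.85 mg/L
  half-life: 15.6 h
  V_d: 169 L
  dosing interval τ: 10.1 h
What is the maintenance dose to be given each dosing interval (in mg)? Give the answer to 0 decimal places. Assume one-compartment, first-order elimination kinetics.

292 mg

k = ln2 / t½ = 0.693147 / 15.6 = 0.04443 h⁻¹
CL = k × Vd = 0.04443 × 169 = 7.509 L/h
At steady state, Dose/τ = Css × CL.
Dose = Css × CL × τ = 3.85 × 7.509 × 10.1 = 292.0 mg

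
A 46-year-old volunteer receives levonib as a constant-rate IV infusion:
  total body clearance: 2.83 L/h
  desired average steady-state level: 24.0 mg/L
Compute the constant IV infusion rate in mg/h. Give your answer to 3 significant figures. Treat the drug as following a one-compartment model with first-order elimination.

At steady state, infusion rate R₀ = Css × CL = 24.0 × 2.830 = 67.92 mg/h

67.9 mg/h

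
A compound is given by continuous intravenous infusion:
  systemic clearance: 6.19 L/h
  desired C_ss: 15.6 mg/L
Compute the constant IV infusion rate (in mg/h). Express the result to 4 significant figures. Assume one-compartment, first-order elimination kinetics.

At steady state, infusion rate R₀ = Css × CL = 15.6 × 6.190 = 96.56 mg/h

96.56 mg/h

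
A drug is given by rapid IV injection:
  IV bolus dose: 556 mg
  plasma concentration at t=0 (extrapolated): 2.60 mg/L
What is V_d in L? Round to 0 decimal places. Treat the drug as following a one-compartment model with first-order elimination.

Vd = Dose / C₀ = 556.0 / 2.60 = 213.8 L

214 L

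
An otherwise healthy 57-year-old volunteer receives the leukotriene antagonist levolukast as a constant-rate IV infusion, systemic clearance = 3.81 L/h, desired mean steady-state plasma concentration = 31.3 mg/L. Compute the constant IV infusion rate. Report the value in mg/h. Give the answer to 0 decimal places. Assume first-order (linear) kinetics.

At steady state, infusion rate R₀ = Css × CL = 31.3 × 3.810 = 119.3 mg/h

119 mg/h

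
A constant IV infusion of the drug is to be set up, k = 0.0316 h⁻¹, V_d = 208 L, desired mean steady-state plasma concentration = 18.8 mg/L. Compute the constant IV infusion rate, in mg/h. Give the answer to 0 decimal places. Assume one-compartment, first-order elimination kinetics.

124 mg/h

CL = k × Vd = 0.03160 × 208 = 6.573 L/h
At steady state, infusion rate R₀ = Css × CL = 18.8 × 6.573 = 123.6 mg/h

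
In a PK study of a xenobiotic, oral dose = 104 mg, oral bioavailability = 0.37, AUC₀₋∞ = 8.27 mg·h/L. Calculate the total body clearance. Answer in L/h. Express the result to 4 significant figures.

CL = F·Dose / AUC = 0.37 × 104 / 8.27 = 4.653 L/h

4.653 L/h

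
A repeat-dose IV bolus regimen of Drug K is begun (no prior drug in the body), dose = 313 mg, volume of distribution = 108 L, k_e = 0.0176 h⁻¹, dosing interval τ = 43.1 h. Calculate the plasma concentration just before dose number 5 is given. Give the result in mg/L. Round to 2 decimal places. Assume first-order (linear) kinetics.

C₀ per dose = Dose / Vd = 313 / 108 = 2.898 mg/L
Fraction remaining after one interval: r = e^(−kτ) = e^(−0.01760 × 43.1) = 0.4683
Before dose 5, 4 doses have been given (aged 1τ, 2τ, 3τ, 4τ).
C_trough = C₀ × (r + r² + … + r^4) = C₀ × r(1−r^4)/(1−r)
        = 2.898 × 0.4683 × (1 − 0.04809) / (1 − 0.4683) = 2.430 mg/L

2.43 mg/L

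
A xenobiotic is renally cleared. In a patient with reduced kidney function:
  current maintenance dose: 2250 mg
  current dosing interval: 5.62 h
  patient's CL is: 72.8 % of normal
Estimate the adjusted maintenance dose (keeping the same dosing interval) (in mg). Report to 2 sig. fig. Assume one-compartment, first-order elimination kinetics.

1600 mg

To keep the same average steady-state level, dosing rate must scale with clearance.
CL ratio = 72.8 / 100 = 0.7280
New dose (same interval) = 2250 × 0.7280 = 1638 mg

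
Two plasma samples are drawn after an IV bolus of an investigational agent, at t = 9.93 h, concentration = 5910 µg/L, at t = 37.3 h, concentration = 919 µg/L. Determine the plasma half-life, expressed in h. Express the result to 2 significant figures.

k = ln(C₁/C₂) / (t₂ − t₁) = ln(5910/919) / (37.3 − 9.93)
  = 1.861 / 27.37 = 0.06799 h⁻¹
t½ = ln2 / k = 0.693147 / 0.06799 = 10.19 h

10 h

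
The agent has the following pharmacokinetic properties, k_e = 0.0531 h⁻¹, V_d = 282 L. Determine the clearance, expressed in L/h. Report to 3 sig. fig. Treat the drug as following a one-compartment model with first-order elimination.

15.0 L/h

CL = k × Vd = 0.0531 × 282 = 14.97 L/h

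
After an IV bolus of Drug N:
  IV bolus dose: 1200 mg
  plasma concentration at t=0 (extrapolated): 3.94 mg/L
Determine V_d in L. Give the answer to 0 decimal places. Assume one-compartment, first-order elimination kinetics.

Vd = Dose / C₀ = 1200 / 3.94 = 304.6 L

305 L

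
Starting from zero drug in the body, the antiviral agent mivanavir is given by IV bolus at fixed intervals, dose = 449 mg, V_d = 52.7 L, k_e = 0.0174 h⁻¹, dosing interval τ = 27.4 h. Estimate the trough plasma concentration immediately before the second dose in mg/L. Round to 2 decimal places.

C₀ per dose = Dose / Vd = 449 / 52.7 = 8.520 mg/L
Fraction remaining after one interval: r = e^(−kτ) = e^(−0.01740 × 27.4) = 0.6208
Before dose 2, 1 dose has been given (aged 1τ).
C_trough = C₀ × r = 8.520 × 0.6208 = 5.289 mg/L

5.29 mg/L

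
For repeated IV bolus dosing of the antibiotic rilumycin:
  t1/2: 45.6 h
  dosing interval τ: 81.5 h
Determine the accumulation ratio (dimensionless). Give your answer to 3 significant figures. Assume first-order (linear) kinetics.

k = ln2 / t½ = 0.693147 / 45.6 = 0.01520 h⁻¹
e^(−kτ) = e^(−0.01520 × 81.5) = 0.2897
Accumulation ratio R = 1 / (1 − e^(−kτ)) = 1 / (1 − 0.2897) = 1.408

1.41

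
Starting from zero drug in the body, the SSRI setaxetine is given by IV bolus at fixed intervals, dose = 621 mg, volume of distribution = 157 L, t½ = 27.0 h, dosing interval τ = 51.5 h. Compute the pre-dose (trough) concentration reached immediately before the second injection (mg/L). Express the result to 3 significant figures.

C₀ per dose = Dose / Vd = 621 / 157 = 3.955 mg/L
k = ln2 / t½ = 0.693147 / 27.0 = 0.02567 h⁻¹
Fraction remaining after one interval: r = e^(−kτ) = e^(−0.02567 × 51.5) = 0.2666
Before dose 2, 1 dose has been given (aged 1τ).
C_trough = C₀ × r = 3.955 × 0.2666 = 1.054 mg/L

1.05 mg/L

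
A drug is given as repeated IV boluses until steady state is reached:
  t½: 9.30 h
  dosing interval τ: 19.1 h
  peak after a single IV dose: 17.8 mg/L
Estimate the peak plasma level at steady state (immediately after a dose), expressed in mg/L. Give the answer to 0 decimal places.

23 mg/L

k = ln2 / t½ = 0.693147 / 9.30 = 0.07453 h⁻¹
e^(−kτ) = e^(−0.07453 × 19.1) = 0.2409
Accumulation ratio R = 1 / (1 − e^(−kτ)) = 1 / (1 − 0.2409) = 1.317
Steady-state peak = C₀ × R = 17.8 × 1.317 = 23.44 mg/L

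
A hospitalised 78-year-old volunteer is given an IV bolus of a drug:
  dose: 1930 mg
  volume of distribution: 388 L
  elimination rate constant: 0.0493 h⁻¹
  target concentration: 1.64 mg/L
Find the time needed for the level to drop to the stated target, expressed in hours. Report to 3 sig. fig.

C₀ = Dose / Vd = 1930 / 388 = 4.974 mg/L
t = ln(C₀ / C) / k = ln(4.974 / 1.64) / 0.04930
  = ln(3.033) / 0.04930 = 1.110 / 0.04930 = 22.52 h

22.5 h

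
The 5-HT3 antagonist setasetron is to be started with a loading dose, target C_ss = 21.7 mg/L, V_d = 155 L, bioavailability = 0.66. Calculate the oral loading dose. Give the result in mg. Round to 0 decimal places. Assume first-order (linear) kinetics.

5096 mg

LD = Css × Vd / F = 21.7 × 155 / 0.66 = 5096 mg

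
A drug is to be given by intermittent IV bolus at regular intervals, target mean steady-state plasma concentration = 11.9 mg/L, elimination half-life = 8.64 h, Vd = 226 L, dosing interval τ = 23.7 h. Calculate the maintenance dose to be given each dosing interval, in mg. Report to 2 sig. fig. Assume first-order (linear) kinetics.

5100 mg

k = ln2 / t½ = 0.693147 / 8.64 = 0.08023 h⁻¹
CL = k × Vd = 0.08023 × 226 = 18.13 L/h
At steady state, Dose/τ = Css × CL.
Dose = Css × CL × τ = 11.9 × 18.13 × 23.7 = 5113 mg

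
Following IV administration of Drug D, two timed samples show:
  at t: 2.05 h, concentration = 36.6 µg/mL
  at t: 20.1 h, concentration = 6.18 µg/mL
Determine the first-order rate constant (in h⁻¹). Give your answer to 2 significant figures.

0.099 h⁻¹

k = ln(C₁/C₂) / (t₂ − t₁) = ln(36.6/6.18) / (20.1 − 2.05)
  = 1.779 / 18.05 = 0.09856 h⁻¹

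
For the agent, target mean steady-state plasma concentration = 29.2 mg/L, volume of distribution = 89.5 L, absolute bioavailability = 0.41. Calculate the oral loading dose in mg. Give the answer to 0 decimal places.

6374 mg

LD = Css × Vd / F = 29.2 × 89.5 / 0.41 = 6374 mg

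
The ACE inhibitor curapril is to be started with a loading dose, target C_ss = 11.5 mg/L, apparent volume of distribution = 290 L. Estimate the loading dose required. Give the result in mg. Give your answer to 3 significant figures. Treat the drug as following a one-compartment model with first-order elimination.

LD = Css × Vd = 11.5 × 290 = 3335 mg

3340 mg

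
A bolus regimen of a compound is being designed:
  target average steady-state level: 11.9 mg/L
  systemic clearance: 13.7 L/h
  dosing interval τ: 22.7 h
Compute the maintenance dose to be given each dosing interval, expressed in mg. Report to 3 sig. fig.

3700 mg

At steady state, Dose/τ = Css × CL.
Dose = Css × CL × τ = 11.9 × 13.70 × 22.7 = 3701 mg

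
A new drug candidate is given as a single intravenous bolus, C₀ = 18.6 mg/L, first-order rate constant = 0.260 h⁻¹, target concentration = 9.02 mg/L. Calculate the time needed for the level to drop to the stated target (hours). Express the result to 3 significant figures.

2.78 h

t = ln(C₀ / C) / k = ln(18.60 / 9.02) / 0.2600
  = ln(2.062) / 0.2600 = 0.7237 / 0.2600 = 2.783 h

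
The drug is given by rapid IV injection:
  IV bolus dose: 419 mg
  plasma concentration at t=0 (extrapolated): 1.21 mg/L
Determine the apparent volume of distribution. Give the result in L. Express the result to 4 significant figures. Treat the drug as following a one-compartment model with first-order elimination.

346.3 L

Vd = Dose / C₀ = 419.0 / 1.21 = 346.3 L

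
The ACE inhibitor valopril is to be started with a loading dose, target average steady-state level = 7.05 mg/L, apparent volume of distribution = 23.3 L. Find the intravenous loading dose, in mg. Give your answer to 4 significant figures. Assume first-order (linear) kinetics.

164.3 mg

LD = Css × Vd = 7.05 × 23.3 = 164.3 mg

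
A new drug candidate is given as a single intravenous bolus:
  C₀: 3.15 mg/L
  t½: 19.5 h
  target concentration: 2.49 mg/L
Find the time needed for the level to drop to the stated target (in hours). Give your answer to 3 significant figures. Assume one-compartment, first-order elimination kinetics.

k = ln2 / t½ = 0.693147 / 19.5 = 0.03555 h⁻¹
t = ln(C₀ / C) / k = ln(3.150 / 2.49) / 0.03555
  = ln(1.265) / 0.03555 = 0.2351 / 0.03555 = 6.613 h

6.61 h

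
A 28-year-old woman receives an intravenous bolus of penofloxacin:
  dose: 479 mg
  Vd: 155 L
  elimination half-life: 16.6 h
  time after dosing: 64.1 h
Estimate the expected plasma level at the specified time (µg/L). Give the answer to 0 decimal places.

213 µg/L

C₀ = Dose / Vd = 479.0 / 155 = 3.090 mg/L
k = ln2 / t½ = 0.693147 / 16.6 = 0.04176 h⁻¹
C = C₀ · e^(−k·t) = 3.090 × e^(−0.04176 × 64.1)
  = 3.090 × 0.06878 = 0.2125 mg/L
Convert: 0.2125 mg/L × 1000 = 212.5 µg/L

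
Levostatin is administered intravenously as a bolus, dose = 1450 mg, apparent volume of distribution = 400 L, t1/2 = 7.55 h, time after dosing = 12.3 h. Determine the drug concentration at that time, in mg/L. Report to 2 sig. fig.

1.2 mg/L

C₀ = Dose / Vd = 1450 / 400 = 3.625 mg/L
k = ln2 / t½ = 0.693147 / 7.55 = 0.09181 h⁻¹
C = C₀ · e^(−k·t) = 3.625 × e^(−0.09181 × 12.3)
  = 3.625 × 0.3233 = 1.172 mg/L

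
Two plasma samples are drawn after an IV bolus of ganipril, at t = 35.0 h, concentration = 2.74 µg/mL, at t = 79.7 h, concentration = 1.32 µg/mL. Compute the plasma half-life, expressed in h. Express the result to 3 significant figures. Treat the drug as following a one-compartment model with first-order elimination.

k = ln(C₁/C₂) / (t₂ − t₁) = ln(2.74/1.32) / (79.7 − 35.0)
  = 0.7303 / 44.70 = 0.01634 h⁻¹
t½ = ln2 / k = 0.693147 / 0.01634 = 42.42 h

42.4 h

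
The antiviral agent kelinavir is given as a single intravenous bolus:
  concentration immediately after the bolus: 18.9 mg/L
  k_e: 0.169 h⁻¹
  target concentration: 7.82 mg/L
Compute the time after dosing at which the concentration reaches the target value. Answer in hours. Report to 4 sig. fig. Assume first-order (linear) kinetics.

t = ln(C₀ / C) / k = ln(18.90 / 7.82) / 0.1690
  = ln(2.417) / 0.1690 = 0.8825 / 0.1690 = 5.222 h

5.222 h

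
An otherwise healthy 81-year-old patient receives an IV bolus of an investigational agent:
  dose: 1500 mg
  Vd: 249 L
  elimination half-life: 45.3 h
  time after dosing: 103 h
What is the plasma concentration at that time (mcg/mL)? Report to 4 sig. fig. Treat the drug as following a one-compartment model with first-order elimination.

C₀ = Dose / Vd = 1500 / 249 = 6.024 mg/L
k = ln2 / t½ = 0.693147 / 45.3 = 0.01530 h⁻¹
C = C₀ · e^(−k·t) = 6.024 × e^(−0.01530 × 103)
  = 6.024 × 0.2068 = 1.246 mg/L
(1.246 mg/L = 1.246 mcg/mL)

1.246 mcg/mL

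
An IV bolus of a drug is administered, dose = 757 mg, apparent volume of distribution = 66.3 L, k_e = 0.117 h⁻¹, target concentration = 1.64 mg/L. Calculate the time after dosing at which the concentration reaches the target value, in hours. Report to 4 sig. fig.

16.59 h

C₀ = Dose / Vd = 757.0 / 66.3 = 11.42 mg/L
t = ln(C₀ / C) / k = ln(11.42 / 1.64) / 0.1170
  = ln(6.963) / 0.1170 = 1.941 / 0.1170 = 16.59 h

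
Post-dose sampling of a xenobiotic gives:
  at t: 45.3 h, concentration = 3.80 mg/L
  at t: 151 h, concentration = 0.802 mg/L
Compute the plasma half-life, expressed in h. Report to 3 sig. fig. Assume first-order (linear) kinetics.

47.1 h

k = ln(C₁/C₂) / (t₂ − t₁) = ln(3.80/0.802) / (151 − 45.3)
  = 1.556 / 105.7 = 0.01472 h⁻¹
t½ = ln2 / k = 0.693147 / 0.01472 = 47.09 h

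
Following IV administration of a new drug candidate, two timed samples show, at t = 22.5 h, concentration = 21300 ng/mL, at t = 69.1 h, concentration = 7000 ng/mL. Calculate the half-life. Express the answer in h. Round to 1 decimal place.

29.0 h

k = ln(C₁/C₂) / (t₂ − t₁) = ln(21300/7000) / (69.1 − 22.5)
  = 1.113 / 46.60 = 0.02388 h⁻¹
t½ = ln2 / k = 0.693147 / 0.02388 = 29.03 h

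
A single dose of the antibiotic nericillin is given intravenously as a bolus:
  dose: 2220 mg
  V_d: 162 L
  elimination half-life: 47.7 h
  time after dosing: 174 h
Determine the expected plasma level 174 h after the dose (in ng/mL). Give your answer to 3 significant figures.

C₀ = Dose / Vd = 2220 / 162 = 13.70 mg/L
k = ln2 / t½ = 0.693147 / 47.7 = 0.01453 h⁻¹
C = C₀ · e^(−k·t) = 13.70 × e^(−0.01453 × 174)
  = 13.70 × 0.07980 = 1.093 mg/L
Convert: 1.093 mg/L × 1000 = 1093 ng/mL

1090 ng/mL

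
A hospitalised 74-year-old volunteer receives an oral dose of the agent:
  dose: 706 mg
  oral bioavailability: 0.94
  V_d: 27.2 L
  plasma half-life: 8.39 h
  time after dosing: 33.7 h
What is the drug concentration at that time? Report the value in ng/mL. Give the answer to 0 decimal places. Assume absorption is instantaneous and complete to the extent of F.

1507 ng/mL

Amount reaching circulation = F × Dose = 0.94 × 706.0 = 663.6 mg
C₀ = F·Dose / Vd = 663.6 / 27.2 = 24.40 mg/L
k = ln2 / t½ = 0.693147 / 8.39 = 0.08262 h⁻¹
C = C₀ · e^(−k·t) = 24.40 × e^(−0.08262 × 33.7)
  = 24.40 × 0.06177 = 1.507 mg/L
Convert: 1.507 mg/L × 1000 = 1507 ng/mL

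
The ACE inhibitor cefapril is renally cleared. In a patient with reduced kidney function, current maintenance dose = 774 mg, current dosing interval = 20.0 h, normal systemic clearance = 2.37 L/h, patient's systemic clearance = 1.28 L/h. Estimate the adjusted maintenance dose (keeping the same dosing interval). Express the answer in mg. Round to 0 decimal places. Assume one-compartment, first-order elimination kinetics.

418 mg

To keep the same average steady-state level, dosing rate must scale with clearance.
CL ratio = 1.28 / 2.37 = 0.5401
New dose (same interval) = 774 × 0.5401 = 418.0 mg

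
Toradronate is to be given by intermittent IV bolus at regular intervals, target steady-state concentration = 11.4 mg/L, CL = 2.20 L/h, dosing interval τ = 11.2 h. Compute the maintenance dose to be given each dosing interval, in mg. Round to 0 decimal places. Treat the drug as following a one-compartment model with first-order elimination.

281 mg

At steady state, Dose/τ = Css × CL.
Dose = Css × CL × τ = 11.4 × 2.200 × 11.2 = 280.9 mg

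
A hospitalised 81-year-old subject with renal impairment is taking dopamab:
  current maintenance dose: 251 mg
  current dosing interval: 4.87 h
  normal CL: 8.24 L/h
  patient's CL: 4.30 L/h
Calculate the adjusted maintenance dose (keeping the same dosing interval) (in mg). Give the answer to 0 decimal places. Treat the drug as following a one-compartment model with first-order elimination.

To keep the same average steady-state level, dosing rate must scale with clearance.
CL ratio = 4.30 / 8.24 = 0.5218
New dose (same interval) = 251 × 0.5218 = 131.0 mg

131 mg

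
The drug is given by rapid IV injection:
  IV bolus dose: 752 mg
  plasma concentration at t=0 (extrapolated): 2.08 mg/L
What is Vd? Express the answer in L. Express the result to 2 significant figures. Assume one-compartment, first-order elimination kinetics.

360 L

Vd = Dose / C₀ = 752.0 / 2.08 = 361.5 L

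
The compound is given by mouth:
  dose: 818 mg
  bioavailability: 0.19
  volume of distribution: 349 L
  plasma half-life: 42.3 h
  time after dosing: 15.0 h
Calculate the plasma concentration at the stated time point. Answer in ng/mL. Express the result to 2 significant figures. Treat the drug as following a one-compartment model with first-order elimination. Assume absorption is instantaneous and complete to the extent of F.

350 ng/mL

Amount reaching circulation = F × Dose = 0.19 × 818.0 = 155.4 mg
C₀ = F·Dose / Vd = 155.4 / 349 = 0.4453 mg/L
k = ln2 / t½ = 0.693147 / 42.3 = 0.01639 h⁻¹
C = C₀ · e^(−k·t) = 0.4453 × e^(−0.01639 × 15.0)
  = 0.4453 × 0.7820 = 0.3482 mg/L
Convert: 0.3482 mg/L × 1000 = 348.2 ng/mL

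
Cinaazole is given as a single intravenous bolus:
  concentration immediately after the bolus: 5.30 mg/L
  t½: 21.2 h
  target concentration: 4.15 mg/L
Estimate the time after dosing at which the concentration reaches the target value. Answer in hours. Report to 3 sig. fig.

7.48 h

k = ln2 / t½ = 0.693147 / 21.2 = 0.03270 h⁻¹
t = ln(C₀ / C) / k = ln(5.300 / 4.15) / 0.03270
  = ln(1.277) / 0.03270 = 0.2445 / 0.03270 = 7.477 h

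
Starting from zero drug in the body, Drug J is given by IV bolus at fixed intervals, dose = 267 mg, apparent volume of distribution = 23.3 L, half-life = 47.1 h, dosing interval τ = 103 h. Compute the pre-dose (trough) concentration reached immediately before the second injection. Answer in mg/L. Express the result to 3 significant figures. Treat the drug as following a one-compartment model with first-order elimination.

2.52 mg/L

C₀ per dose = Dose / Vd = 267 / 23.3 = 11.46 mg/L
k = ln2 / t½ = 0.693147 / 47.1 = 0.01472 h⁻¹
Fraction remaining after one interval: r = e^(−kτ) = e^(−0.01472 × 103) = 0.2196
Before dose 2, 1 dose has been given (aged 1τ).
C_trough = C₀ × r = 11.46 × 0.2196 = 2.517 mg/L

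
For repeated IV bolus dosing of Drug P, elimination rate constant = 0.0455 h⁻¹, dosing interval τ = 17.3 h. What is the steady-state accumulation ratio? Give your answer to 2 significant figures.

1.8

e^(−kτ) = e^(−0.04550 × 17.3) = 0.4551
Accumulation ratio R = 1 / (1 − e^(−kτ)) = 1 / (1 − 0.4551) = 1.835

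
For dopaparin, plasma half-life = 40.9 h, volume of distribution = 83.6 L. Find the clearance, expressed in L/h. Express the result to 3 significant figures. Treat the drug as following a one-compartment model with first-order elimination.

1.42 L/h

k = ln2 / t½ = 0.693147 / 40.9 = 0.01695 h⁻¹
CL = k × Vd = 0.01695 × 83.6 = 1.417 L/h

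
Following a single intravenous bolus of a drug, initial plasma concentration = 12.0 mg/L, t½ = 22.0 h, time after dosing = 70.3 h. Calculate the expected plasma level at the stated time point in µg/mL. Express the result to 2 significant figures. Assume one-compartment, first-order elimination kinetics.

1.3 µg/mL

k = ln2 / t½ = 0.693147 / 22.0 = 0.03151 h⁻¹
C = C₀ · e^(−k·t) = 12.00 × e^(−0.03151 × 70.3)
  = 12.00 × 0.1091 = 1.309 mg/L
(1.309 mg/L = 1.309 µg/mL)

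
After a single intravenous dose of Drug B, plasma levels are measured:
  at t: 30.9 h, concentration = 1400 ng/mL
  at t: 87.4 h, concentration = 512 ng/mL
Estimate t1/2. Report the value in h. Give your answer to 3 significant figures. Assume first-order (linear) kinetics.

k = ln(C₁/C₂) / (t₂ − t₁) = ln(1400/512) / (87.4 − 30.9)
  = 1.006 / 56.50 = 0.01781 h⁻¹
t½ = ln2 / k = 0.693147 / 0.01781 = 38.92 h

38.9 h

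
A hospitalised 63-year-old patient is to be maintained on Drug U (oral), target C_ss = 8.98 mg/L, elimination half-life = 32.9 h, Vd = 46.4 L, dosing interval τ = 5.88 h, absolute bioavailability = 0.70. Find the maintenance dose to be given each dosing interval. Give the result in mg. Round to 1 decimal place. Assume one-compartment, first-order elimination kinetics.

73.7 mg

k = ln2 / t½ = 0.693147 / 32.9 = 0.02107 h⁻¹
CL = k × Vd = 0.02107 × 46.4 = 0.9776 L/h
At steady state, F × (Dose/τ) = Css × CL.
Dose = Css × CL × τ / F = 8.98 × 0.9776 × 5.88 / 0.70 = 73.74 mg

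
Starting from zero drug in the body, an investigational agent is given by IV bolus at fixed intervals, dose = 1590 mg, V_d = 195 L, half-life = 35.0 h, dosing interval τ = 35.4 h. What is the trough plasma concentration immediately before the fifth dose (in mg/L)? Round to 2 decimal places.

C₀ per dose = Dose / Vd = 1590 / 195 = 8.154 mg/L
k = ln2 / t½ = 0.693147 / 35.0 = 0.01980 h⁻¹
Fraction remaining after one interval: r = e^(−kτ) = e^(−0.01980 × 35.4) = 0.4961
Before dose 5, 4 doses have been given (aged 1τ, 2τ, 3τ, 4τ).
C_trough = C₀ × (r + r² + … + r^4) = C₀ × r(1−r^4)/(1−r)
        = 8.154 × 0.4961 × (1 − 0.06057) / (1 − 0.4961) = 7.542 mg/L

7.54 mg/L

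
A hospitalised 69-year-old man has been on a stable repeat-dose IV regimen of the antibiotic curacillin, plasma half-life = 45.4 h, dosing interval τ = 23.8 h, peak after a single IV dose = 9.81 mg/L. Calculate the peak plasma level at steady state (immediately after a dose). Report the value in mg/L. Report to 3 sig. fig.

32.2 mg/L

k = ln2 / t½ = 0.693147 / 45.4 = 0.01527 h⁻¹
e^(−kτ) = e^(−0.01527 × 23.8) = 0.6953
Accumulation ratio R = 1 / (1 − e^(−kτ)) = 1 / (1 − 0.6953) = 3.282
Steady-state peak = C₀ × R = 9.81 × 3.282 = 32.20 mg/L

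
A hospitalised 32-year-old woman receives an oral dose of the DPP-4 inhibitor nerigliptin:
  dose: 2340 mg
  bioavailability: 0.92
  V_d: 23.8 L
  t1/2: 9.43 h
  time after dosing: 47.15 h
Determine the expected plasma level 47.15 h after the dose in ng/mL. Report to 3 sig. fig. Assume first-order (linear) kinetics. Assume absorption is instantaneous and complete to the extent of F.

2830 ng/mL

Amount reaching circulation = F × Dose = 0.92 × 2340 = 2153 mg
C₀ = F·Dose / Vd = 2153 / 23.8 = 90.46 mg/L
k = ln2 / t½ = 0.693147 / 9.43 = 0.07350 h⁻¹
t / t½ = 47.15 / 9.43 = 5 half-lives
C = C₀ × (1/2)^5 = 90.46 × 0.03125 = 2.827 mg/L
Convert: 2.827 mg/L × 1000 = 2827 ng/mL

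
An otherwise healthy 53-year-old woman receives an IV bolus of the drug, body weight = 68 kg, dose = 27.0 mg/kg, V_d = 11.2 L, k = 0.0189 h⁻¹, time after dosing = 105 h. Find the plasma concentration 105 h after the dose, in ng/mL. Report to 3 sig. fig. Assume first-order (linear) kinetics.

Total dose = 27.0 × 68 = 1836 mg
C₀ = Dose / Vd = 1836 / 11.2 = 163.9 mg/L
C = C₀ · e^(−k·t) = 163.9 × e^(−0.01890 × 105)
  = 163.9 × 0.1374 = 22.52 mg/L
Convert: 22.52 mg/L × 1000 = 22520 ng/mL

22500 ng/mL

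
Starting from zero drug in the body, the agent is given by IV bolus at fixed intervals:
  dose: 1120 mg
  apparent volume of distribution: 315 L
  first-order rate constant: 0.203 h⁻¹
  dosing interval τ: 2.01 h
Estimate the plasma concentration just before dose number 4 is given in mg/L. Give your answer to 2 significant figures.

C₀ per dose = Dose / Vd = 1120 / 315 = 3.556 mg/L
Fraction remaining after one interval: r = e^(−kτ) = e^(−0.2030 × 2.01) = 0.6650
Before dose 4, 3 doses have been given (aged 1τ, 2τ, 3τ).
C_trough = C₀ × (r + r² + … + r^3) = C₀ × r(1−r^3)/(1−r)
        = 3.556 × 0.6650 × (1 − 0.2941) / (1 − 0.6650) = 4.983 mg/L

5.0 mg/L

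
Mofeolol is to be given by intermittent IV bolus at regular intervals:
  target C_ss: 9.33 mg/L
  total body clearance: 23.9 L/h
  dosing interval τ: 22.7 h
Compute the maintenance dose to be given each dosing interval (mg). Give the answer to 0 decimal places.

At steady state, Dose/τ = Css × CL.
Dose = Css × CL × τ = 9.33 × 23.90 × 22.7 = 5062 mg

5062 mg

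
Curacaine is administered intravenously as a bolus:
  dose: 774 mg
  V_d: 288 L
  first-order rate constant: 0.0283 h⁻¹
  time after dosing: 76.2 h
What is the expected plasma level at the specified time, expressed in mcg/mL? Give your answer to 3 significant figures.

C₀ = Dose / Vd = 774.0 / 288 = 2.688 mg/L
C = C₀ · e^(−k·t) = 2.688 × e^(−0.02830 × 76.2)
  = 2.688 × 0.1157 = 0.3110 mg/L
(0.3110 mg/L = 0.3110 mcg/mL)

0.311 mcg/mL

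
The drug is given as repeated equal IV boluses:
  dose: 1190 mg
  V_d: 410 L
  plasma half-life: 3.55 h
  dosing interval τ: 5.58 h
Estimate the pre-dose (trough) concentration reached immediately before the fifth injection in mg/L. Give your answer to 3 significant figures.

1.45 mg/L

C₀ per dose = Dose / Vd = 1190 / 410 = 2.902 mg/L
k = ln2 / t½ = 0.693147 / 3.55 = 0.1953 h⁻¹
Fraction remaining after one interval: r = e^(−kτ) = e^(−0.1953 × 5.58) = 0.3363
Before dose 5, 4 doses have been given (aged 1τ, 2τ, 3τ, 4τ).
C_trough = C₀ × (r + r² + … + r^4) = C₀ × r(1−r^4)/(1−r)
        = 2.902 × 0.3363 × (1 − 0.01279) / (1 − 0.3363) = 1.452 mg/L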